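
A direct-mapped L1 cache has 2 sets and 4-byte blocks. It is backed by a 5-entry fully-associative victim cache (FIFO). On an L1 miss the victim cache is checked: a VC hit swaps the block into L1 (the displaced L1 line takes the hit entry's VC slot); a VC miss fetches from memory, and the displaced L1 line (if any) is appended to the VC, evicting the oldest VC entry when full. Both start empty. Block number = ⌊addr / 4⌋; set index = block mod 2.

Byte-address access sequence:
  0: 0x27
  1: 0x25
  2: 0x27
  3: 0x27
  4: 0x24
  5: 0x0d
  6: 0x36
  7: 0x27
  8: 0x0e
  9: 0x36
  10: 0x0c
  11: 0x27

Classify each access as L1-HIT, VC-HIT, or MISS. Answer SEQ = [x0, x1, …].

SEQ = [MISS, L1-HIT, L1-HIT, L1-HIT, L1-HIT, MISS, MISS, VC-HIT, VC-HIT, VC-HIT, VC-HIT, VC-HIT]

  [0] addr=0x27 blk=9 s=1: MISS | VC []
  [1] addr=0x25 blk=9 s=1: L1-HIT | VC []
  [2] addr=0x27 blk=9 s=1: L1-HIT | VC []
  [3] addr=0x27 blk=9 s=1: L1-HIT | VC []
  [4] addr=0x24 blk=9 s=1: L1-HIT | VC []
  [5] addr=0xd blk=3 s=1: MISS | VC [9]
  [6] addr=0x36 blk=13 s=1: MISS | VC [9, 3]
  [7] addr=0x27 blk=9 s=1: VC-HIT | VC [13, 3]
  [8] addr=0xe blk=3 s=1: VC-HIT | VC [13, 9]
  [9] addr=0x36 blk=13 s=1: VC-HIT | VC [3, 9]
  [10] addr=0xc blk=3 s=1: VC-HIT | VC [13, 9]
  [11] addr=0x27 blk=9 s=1: VC-HIT | VC [13, 3]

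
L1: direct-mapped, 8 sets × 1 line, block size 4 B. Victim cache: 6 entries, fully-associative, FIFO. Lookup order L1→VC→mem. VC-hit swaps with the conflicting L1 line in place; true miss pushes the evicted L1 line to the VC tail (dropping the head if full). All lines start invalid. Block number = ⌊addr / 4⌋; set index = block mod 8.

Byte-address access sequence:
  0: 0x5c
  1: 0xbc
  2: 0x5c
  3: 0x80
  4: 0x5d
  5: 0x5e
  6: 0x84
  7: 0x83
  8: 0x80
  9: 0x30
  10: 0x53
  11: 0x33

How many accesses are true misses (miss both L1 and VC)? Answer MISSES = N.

MISSES = 6

0: 0x5c (blk 23, set 7) → MISS  vc=[]
1: 0xbc (blk 47, set 7) → MISS  vc=[23]
2: 0x5c (blk 23, set 7) → VC-HIT  vc=[47]
3: 0x80 (blk 32, set 0) → MISS  vc=[47]
4: 0x5d (blk 23, set 7) → L1-HIT  vc=[47]
5: 0x5e (blk 23, set 7) → L1-HIT  vc=[47]
6: 0x84 (blk 33, set 1) → MISS  vc=[47]
7: 0x83 (blk 32, set 0) → L1-HIT  vc=[47]
8: 0x80 (blk 32, set 0) → L1-HIT  vc=[47]
9: 0x30 (blk 12, set 4) → MISS  vc=[47]
10: 0x53 (blk 20, set 4) → MISS  vc=[47, 12]
11: 0x33 (blk 12, set 4) → VC-HIT  vc=[47, 20]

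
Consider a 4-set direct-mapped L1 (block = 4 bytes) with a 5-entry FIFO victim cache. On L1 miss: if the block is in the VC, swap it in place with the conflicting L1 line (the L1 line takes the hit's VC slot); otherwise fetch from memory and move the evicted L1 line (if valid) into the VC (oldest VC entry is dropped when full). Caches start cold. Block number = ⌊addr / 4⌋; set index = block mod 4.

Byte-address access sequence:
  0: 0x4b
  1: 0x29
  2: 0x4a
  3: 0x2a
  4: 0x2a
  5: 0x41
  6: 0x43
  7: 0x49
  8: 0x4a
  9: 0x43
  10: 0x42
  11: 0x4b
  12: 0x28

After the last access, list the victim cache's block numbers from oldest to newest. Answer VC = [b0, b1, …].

  [0] addr=0x4b blk=18 s=2: MISS | VC []
  [1] addr=0x29 blk=10 s=2: MISS | VC [18]
  [2] addr=0x4a blk=18 s=2: VC-HIT | VC [10]
  [3] addr=0x2a blk=10 s=2: VC-HIT | VC [18]
  [4] addr=0x2a blk=10 s=2: L1-HIT | VC [18]
  [5] addr=0x41 blk=16 s=0: MISS | VC [18]
  [6] addr=0x43 blk=16 s=0: L1-HIT | VC [18]
  [7] addr=0x49 blk=18 s=2: VC-HIT | VC [10]
  [8] addr=0x4a blk=18 s=2: L1-HIT | VC [10]
  [9] addr=0x43 blk=16 s=0: L1-HIT | VC [10]
  [10] addr=0x42 blk=16 s=0: L1-HIT | VC [10]
  [11] addr=0x4b blk=18 s=2: L1-HIT | VC [10]
  [12] addr=0x28 blk=10 s=2: VC-HIT | VC [18]

VC = [18]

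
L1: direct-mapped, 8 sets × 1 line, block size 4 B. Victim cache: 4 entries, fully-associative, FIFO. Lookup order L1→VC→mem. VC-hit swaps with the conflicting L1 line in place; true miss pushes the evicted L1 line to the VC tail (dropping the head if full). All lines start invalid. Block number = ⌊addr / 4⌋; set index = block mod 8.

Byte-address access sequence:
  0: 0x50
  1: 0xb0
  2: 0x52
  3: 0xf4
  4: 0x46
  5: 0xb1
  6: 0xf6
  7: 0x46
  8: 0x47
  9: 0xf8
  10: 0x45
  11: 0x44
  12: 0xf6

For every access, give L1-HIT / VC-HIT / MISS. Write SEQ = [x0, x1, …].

SEQ = [MISS, MISS, VC-HIT, MISS, MISS, VC-HIT, L1-HIT, L1-HIT, L1-HIT, MISS, L1-HIT, L1-HIT, L1-HIT]

0: 0x50 (blk 20, set 4) → MISS  vc=[]
1: 0xb0 (blk 44, set 4) → MISS  vc=[20]
2: 0x52 (blk 20, set 4) → VC-HIT  vc=[44]
3: 0xf4 (blk 61, set 5) → MISS  vc=[44]
4: 0x46 (blk 17, set 1) → MISS  vc=[44]
5: 0xb1 (blk 44, set 4) → VC-HIT  vc=[20]
6: 0xf6 (blk 61, set 5) → L1-HIT  vc=[20]
7: 0x46 (blk 17, set 1) → L1-HIT  vc=[20]
8: 0x47 (blk 17, set 1) → L1-HIT  vc=[20]
9: 0xf8 (blk 62, set 6) → MISS  vc=[20]
10: 0x45 (blk 17, set 1) → L1-HIT  vc=[20]
11: 0x44 (blk 17, set 1) → L1-HIT  vc=[20]
12: 0xf6 (blk 61, set 5) → L1-HIT  vc=[20]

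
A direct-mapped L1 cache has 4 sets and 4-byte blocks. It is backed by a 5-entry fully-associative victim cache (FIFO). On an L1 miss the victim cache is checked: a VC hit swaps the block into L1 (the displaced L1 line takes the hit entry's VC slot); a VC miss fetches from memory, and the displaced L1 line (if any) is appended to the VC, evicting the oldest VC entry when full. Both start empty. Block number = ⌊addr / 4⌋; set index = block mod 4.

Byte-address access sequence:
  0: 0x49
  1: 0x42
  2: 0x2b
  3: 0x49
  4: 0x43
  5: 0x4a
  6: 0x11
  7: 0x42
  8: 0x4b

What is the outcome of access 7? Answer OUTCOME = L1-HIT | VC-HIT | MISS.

0: 0x49 (blk 18, set 2) → MISS  vc=[]
1: 0x42 (blk 16, set 0) → MISS  vc=[]
2: 0x2b (blk 10, set 2) → MISS  vc=[18]
3: 0x49 (blk 18, set 2) → VC-HIT  vc=[10]
4: 0x43 (blk 16, set 0) → L1-HIT  vc=[10]
5: 0x4a (blk 18, set 2) → L1-HIT  vc=[10]
6: 0x11 (blk 4, set 0) → MISS  vc=[10, 16]
7: 0x42 (blk 16, set 0) → VC-HIT  vc=[10, 4]
8: 0x4b (blk 18, set 2) → L1-HIT  vc=[10, 4]

OUTCOME = VC-HIT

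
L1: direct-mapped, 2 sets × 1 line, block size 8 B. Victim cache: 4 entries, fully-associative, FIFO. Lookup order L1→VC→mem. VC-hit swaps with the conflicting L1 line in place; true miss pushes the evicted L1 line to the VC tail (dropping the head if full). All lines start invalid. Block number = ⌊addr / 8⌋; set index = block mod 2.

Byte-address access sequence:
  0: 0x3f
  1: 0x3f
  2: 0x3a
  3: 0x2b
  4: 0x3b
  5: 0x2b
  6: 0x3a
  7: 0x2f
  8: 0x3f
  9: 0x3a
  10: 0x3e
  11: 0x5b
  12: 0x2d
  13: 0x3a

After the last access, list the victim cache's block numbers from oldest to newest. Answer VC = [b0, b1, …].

VC = [11, 5]

0: 0x3f (blk 7, set 1) → MISS  vc=[]
1: 0x3f (blk 7, set 1) → L1-HIT  vc=[]
2: 0x3a (blk 7, set 1) → L1-HIT  vc=[]
3: 0x2b (blk 5, set 1) → MISS  vc=[7]
4: 0x3b (blk 7, set 1) → VC-HIT  vc=[5]
5: 0x2b (blk 5, set 1) → VC-HIT  vc=[7]
6: 0x3a (blk 7, set 1) → VC-HIT  vc=[5]
7: 0x2f (blk 5, set 1) → VC-HIT  vc=[7]
8: 0x3f (blk 7, set 1) → VC-HIT  vc=[5]
9: 0x3a (blk 7, set 1) → L1-HIT  vc=[5]
10: 0x3e (blk 7, set 1) → L1-HIT  vc=[5]
11: 0x5b (blk 11, set 1) → MISS  vc=[5, 7]
12: 0x2d (blk 5, set 1) → VC-HIT  vc=[11, 7]
13: 0x3a (blk 7, set 1) → VC-HIT  vc=[11, 5]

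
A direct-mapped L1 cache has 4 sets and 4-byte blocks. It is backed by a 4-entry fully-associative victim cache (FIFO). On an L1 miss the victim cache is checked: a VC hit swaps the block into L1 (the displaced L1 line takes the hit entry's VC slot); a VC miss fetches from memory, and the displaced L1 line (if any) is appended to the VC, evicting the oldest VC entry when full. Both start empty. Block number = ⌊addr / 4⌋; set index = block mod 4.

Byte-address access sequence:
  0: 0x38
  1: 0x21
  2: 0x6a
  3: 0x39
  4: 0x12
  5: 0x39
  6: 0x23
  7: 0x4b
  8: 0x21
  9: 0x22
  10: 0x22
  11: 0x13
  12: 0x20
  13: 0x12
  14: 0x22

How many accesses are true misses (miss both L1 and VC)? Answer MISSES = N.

  [0] addr=0x38 blk=14 s=2: MISS | VC []
  [1] addr=0x21 blk=8 s=0: MISS | VC []
  [2] addr=0x6a blk=26 s=2: MISS | VC [14]
  [3] addr=0x39 blk=14 s=2: VC-HIT | VC [26]
  [4] addr=0x12 blk=4 s=0: MISS | VC [26, 8]
  [5] addr=0x39 blk=14 s=2: L1-HIT | VC [26, 8]
  [6] addr=0x23 blk=8 s=0: VC-HIT | VC [26, 4]
  [7] addr=0x4b blk=18 s=2: MISS | VC [26, 4, 14]
  [8] addr=0x21 blk=8 s=0: L1-HIT | VC [26, 4, 14]
  [9] addr=0x22 blk=8 s=0: L1-HIT | VC [26, 4, 14]
  [10] addr=0x22 blk=8 s=0: L1-HIT | VC [26, 4, 14]
  [11] addr=0x13 blk=4 s=0: VC-HIT | VC [26, 8, 14]
  [12] addr=0x20 blk=8 s=0: VC-HIT | VC [26, 4, 14]
  [13] addr=0x12 blk=4 s=0: VC-HIT | VC [26, 8, 14]
  [14] addr=0x22 blk=8 s=0: VC-HIT | VC [26, 4, 14]

MISSES = 5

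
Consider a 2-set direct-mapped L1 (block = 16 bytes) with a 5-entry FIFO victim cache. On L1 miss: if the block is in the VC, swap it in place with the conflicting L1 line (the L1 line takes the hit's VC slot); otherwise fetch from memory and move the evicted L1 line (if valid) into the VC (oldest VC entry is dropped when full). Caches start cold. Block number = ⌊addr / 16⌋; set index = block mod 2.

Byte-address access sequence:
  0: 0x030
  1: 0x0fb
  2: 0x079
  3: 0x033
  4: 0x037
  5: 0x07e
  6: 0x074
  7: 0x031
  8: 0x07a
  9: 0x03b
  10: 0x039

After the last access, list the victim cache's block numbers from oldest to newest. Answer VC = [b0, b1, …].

  [0] addr=0x30 blk=3 s=1: MISS | VC []
  [1] addr=0xfb blk=15 s=1: MISS | VC [3]
  [2] addr=0x79 blk=7 s=1: MISS | VC [3, 15]
  [3] addr=0x33 blk=3 s=1: VC-HIT | VC [7, 15]
  [4] addr=0x37 blk=3 s=1: L1-HIT | VC [7, 15]
  [5] addr=0x7e blk=7 s=1: VC-HIT | VC [3, 15]
  [6] addr=0x74 blk=7 s=1: L1-HIT | VC [3, 15]
  [7] addr=0x31 blk=3 s=1: VC-HIT | VC [7, 15]
  [8] addr=0x7a blk=7 s=1: VC-HIT | VC [3, 15]
  [9] addr=0x3b blk=3 s=1: VC-HIT | VC [7, 15]
  [10] addr=0x39 blk=3 s=1: L1-HIT | VC [7, 15]

VC = [7, 15]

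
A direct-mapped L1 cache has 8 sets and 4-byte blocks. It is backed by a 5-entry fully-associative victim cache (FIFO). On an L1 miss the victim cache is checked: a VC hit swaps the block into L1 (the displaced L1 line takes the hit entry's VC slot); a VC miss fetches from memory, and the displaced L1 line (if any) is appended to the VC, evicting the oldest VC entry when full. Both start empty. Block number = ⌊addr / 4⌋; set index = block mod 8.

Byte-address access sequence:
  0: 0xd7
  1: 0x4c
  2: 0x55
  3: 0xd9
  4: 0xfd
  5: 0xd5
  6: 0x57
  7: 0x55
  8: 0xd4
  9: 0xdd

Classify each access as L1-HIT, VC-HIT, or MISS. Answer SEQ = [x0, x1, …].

  [0] addr=0xd7 blk=53 s=5: MISS | VC []
  [1] addr=0x4c blk=19 s=3: MISS | VC []
  [2] addr=0x55 blk=21 s=5: MISS | VC [53]
  [3] addr=0xd9 blk=54 s=6: MISS | VC [53]
  [4] addr=0xfd blk=63 s=7: MISS | VC [53]
  [5] addr=0xd5 blk=53 s=5: VC-HIT | VC [21]
  [6] addr=0x57 blk=21 s=5: VC-HIT | VC [53]
  [7] addr=0x55 blk=21 s=5: L1-HIT | VC [53]
  [8] addr=0xd4 blk=53 s=5: VC-HIT | VC [21]
  [9] addr=0xdd blk=55 s=7: MISS | VC [21, 63]

SEQ = [MISS, MISS, MISS, MISS, MISS, VC-HIT, VC-HIT, L1-HIT, VC-HIT, MISS]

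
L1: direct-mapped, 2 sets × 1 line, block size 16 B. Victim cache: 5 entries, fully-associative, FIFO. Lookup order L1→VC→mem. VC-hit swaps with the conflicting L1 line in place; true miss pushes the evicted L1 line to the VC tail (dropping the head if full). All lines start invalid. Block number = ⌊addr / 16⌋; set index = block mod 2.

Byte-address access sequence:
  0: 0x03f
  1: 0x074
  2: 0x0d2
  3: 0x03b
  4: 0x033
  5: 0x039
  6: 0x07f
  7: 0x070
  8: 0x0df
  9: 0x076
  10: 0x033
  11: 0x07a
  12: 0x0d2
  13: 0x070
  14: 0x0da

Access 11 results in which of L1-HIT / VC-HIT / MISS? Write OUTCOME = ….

OUTCOME = VC-HIT

0: 0x3f (blk 3, set 1) → MISS  vc=[]
1: 0x74 (blk 7, set 1) → MISS  vc=[3]
2: 0xd2 (blk 13, set 1) → MISS  vc=[3, 7]
3: 0x3b (blk 3, set 1) → VC-HIT  vc=[13, 7]
4: 0x33 (blk 3, set 1) → L1-HIT  vc=[13, 7]
5: 0x39 (blk 3, set 1) → L1-HIT  vc=[13, 7]
6: 0x7f (blk 7, set 1) → VC-HIT  vc=[13, 3]
7: 0x70 (blk 7, set 1) → L1-HIT  vc=[13, 3]
8: 0xdf (blk 13, set 1) → VC-HIT  vc=[7, 3]
9: 0x76 (blk 7, set 1) → VC-HIT  vc=[13, 3]
10: 0x33 (blk 3, set 1) → VC-HIT  vc=[13, 7]
11: 0x7a (blk 7, set 1) → VC-HIT  vc=[13, 3]
12: 0xd2 (blk 13, set 1) → VC-HIT  vc=[7, 3]
13: 0x70 (blk 7, set 1) → VC-HIT  vc=[13, 3]
14: 0xda (blk 13, set 1) → VC-HIT  vc=[7, 3]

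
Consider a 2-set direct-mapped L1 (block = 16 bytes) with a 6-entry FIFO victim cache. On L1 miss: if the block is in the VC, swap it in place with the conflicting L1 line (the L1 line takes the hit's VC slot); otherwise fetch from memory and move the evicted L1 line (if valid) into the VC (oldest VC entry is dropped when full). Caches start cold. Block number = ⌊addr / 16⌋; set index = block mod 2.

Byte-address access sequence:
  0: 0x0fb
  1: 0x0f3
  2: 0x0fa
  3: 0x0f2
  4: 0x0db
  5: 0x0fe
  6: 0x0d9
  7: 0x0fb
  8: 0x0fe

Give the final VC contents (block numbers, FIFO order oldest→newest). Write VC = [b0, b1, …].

0: 0xfb (blk 15, set 1) → MISS  vc=[]
1: 0xf3 (blk 15, set 1) → L1-HIT  vc=[]
2: 0xfa (blk 15, set 1) → L1-HIT  vc=[]
3: 0xf2 (blk 15, set 1) → L1-HIT  vc=[]
4: 0xdb (blk 13, set 1) → MISS  vc=[15]
5: 0xfe (blk 15, set 1) → VC-HIT  vc=[13]
6: 0xd9 (blk 13, set 1) → VC-HIT  vc=[15]
7: 0xfb (blk 15, set 1) → VC-HIT  vc=[13]
8: 0xfe (blk 15, set 1) → L1-HIT  vc=[13]

VC = [13]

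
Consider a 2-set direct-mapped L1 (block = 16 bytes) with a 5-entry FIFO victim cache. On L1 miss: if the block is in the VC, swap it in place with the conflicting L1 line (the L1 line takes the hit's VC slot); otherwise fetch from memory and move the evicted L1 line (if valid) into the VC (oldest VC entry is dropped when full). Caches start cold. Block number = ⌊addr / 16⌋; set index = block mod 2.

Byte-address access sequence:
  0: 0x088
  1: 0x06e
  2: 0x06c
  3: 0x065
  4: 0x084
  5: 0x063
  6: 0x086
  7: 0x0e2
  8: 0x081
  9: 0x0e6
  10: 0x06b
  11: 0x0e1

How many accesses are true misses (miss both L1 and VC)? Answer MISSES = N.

#0 0x88→b8/s0 MISS; vc=[]
#1 0x6e→b6/s0 MISS; vc=[8]
#2 0x6c→b6/s0 L1-HIT; vc=[8]
#3 0x65→b6/s0 L1-HIT; vc=[8]
#4 0x84→b8/s0 VC-HIT; vc=[6]
#5 0x63→b6/s0 VC-HIT; vc=[8]
#6 0x86→b8/s0 VC-HIT; vc=[6]
#7 0xe2→b14/s0 MISS; vc=[6,8]
#8 0x81→b8/s0 VC-HIT; vc=[6,14]
#9 0xe6→b14/s0 VC-HIT; vc=[6,8]
#10 0x6b→b6/s0 VC-HIT; vc=[14,8]
#11 0xe1→b14/s0 VC-HIT; vc=[6,8]

MISSES = 3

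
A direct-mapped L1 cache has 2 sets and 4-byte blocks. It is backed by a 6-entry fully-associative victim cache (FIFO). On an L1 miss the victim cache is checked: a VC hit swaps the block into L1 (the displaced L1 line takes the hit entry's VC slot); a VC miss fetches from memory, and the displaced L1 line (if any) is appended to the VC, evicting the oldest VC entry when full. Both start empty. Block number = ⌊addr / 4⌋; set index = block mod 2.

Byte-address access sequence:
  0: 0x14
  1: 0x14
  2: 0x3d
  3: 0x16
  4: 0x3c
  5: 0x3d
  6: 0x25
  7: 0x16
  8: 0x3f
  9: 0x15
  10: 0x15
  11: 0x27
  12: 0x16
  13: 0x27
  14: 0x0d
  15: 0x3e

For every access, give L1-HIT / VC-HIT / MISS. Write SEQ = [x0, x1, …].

  [0] addr=0x14 blk=5 s=1: MISS | VC []
  [1] addr=0x14 blk=5 s=1: L1-HIT | VC []
  [2] addr=0x3d blk=15 s=1: MISS | VC [5]
  [3] addr=0x16 blk=5 s=1: VC-HIT | VC [15]
  [4] addr=0x3c blk=15 s=1: VC-HIT | VC [5]
  [5] addr=0x3d blk=15 s=1: L1-HIT | VC [5]
  [6] addr=0x25 blk=9 s=1: MISS | VC [5, 15]
  [7] addr=0x16 blk=5 s=1: VC-HIT | VC [9, 15]
  [8] addr=0x3f blk=15 s=1: VC-HIT | VC [9, 5]
  [9] addr=0x15 blk=5 s=1: VC-HIT | VC [9, 15]
  [10] addr=0x15 blk=5 s=1: L1-HIT | VC [9, 15]
  [11] addr=0x27 blk=9 s=1: VC-HIT | VC [5, 15]
  [12] addr=0x16 blk=5 s=1: VC-HIT | VC [9, 15]
  [13] addr=0x27 blk=9 s=1: VC-HIT | VC [5, 15]
  [14] addr=0xd blk=3 s=1: MISS | VC [5, 15, 9]
  [15] addr=0x3e blk=15 s=1: VC-HIT | VC [5, 3, 9]

SEQ = [MISS, L1-HIT, MISS, VC-HIT, VC-HIT, L1-HIT, MISS, VC-HIT, VC-HIT, VC-HIT, L1-HIT, VC-HIT, VC-HIT, VC-HIT, MISS, VC-HIT]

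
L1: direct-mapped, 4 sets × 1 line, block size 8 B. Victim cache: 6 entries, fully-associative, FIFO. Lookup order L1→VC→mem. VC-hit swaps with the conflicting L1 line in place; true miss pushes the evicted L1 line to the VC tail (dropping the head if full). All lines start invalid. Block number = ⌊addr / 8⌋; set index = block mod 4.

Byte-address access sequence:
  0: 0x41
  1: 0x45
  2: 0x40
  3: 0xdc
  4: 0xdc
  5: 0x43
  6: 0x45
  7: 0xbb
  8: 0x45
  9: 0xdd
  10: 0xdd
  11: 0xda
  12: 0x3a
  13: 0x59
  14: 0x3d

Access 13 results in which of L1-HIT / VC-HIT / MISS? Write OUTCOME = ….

#0 0x41→b8/s0 MISS; vc=[]
#1 0x45→b8/s0 L1-HIT; vc=[]
#2 0x40→b8/s0 L1-HIT; vc=[]
#3 0xdc→b27/s3 MISS; vc=[]
#4 0xdc→b27/s3 L1-HIT; vc=[]
#5 0x43→b8/s0 L1-HIT; vc=[]
#6 0x45→b8/s0 L1-HIT; vc=[]
#7 0xbb→b23/s3 MISS; vc=[27]
#8 0x45→b8/s0 L1-HIT; vc=[27]
#9 0xdd→b27/s3 VC-HIT; vc=[23]
#10 0xdd→b27/s3 L1-HIT; vc=[23]
#11 0xda→b27/s3 L1-HIT; vc=[23]
#12 0x3a→b7/s3 MISS; vc=[23,27]
#13 0x59→b11/s3 MISS; vc=[23,27,7]
#14 0x3d→b7/s3 VC-HIT; vc=[23,27,11]

OUTCOME = MISS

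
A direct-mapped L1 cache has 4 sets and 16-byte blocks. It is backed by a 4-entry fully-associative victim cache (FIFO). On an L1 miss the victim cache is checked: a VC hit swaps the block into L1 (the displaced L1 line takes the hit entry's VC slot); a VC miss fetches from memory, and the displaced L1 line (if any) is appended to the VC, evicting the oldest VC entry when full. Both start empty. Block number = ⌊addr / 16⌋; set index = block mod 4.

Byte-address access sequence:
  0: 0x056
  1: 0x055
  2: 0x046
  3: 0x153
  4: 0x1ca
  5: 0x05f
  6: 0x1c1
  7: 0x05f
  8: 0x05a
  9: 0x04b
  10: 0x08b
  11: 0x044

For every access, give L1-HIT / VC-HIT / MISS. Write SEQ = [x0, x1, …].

SEQ = [MISS, L1-HIT, MISS, MISS, MISS, VC-HIT, L1-HIT, L1-HIT, L1-HIT, VC-HIT, MISS, VC-HIT]

0: 0x56 (blk 5, set 1) → MISS  vc=[]
1: 0x55 (blk 5, set 1) → L1-HIT  vc=[]
2: 0x46 (blk 4, set 0) → MISS  vc=[]
3: 0x153 (blk 21, set 1) → MISS  vc=[5]
4: 0x1ca (blk 28, set 0) → MISS  vc=[5, 4]
5: 0x5f (blk 5, set 1) → VC-HIT  vc=[21, 4]
6: 0x1c1 (blk 28, set 0) → L1-HIT  vc=[21, 4]
7: 0x5f (blk 5, set 1) → L1-HIT  vc=[21, 4]
8: 0x5a (blk 5, set 1) → L1-HIT  vc=[21, 4]
9: 0x4b (blk 4, set 0) → VC-HIT  vc=[21, 28]
10: 0x8b (blk 8, set 0) → MISS  vc=[21, 28, 4]
11: 0x44 (blk 4, set 0) → VC-HIT  vc=[21, 28, 8]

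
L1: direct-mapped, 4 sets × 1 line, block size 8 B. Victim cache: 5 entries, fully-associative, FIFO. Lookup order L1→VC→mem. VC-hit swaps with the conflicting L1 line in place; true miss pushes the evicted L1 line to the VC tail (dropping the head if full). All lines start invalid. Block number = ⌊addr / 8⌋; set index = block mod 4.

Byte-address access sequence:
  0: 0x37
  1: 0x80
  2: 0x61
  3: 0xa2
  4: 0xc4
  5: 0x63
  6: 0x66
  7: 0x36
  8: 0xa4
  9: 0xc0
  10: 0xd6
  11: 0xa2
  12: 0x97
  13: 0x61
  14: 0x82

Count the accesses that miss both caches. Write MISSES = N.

0: 0x37 (blk 6, set 2) → MISS  vc=[]
1: 0x80 (blk 16, set 0) → MISS  vc=[]
2: 0x61 (blk 12, set 0) → MISS  vc=[16]
3: 0xa2 (blk 20, set 0) → MISS  vc=[16, 12]
4: 0xc4 (blk 24, set 0) → MISS  vc=[16, 12, 20]
5: 0x63 (blk 12, set 0) → VC-HIT  vc=[16, 24, 20]
6: 0x66 (blk 12, set 0) → L1-HIT  vc=[16, 24, 20]
7: 0x36 (blk 6, set 2) → L1-HIT  vc=[16, 24, 20]
8: 0xa4 (blk 20, set 0) → VC-HIT  vc=[16, 24, 12]
9: 0xc0 (blk 24, set 0) → VC-HIT  vc=[16, 20, 12]
10: 0xd6 (blk 26, set 2) → MISS  vc=[16, 20, 12, 6]
11: 0xa2 (blk 20, set 0) → VC-HIT  vc=[16, 24, 12, 6]
12: 0x97 (blk 18, set 2) → MISS  vc=[16, 24, 12, 6, 26]
13: 0x61 (blk 12, set 0) → VC-HIT  vc=[16, 24, 20, 6, 26]
14: 0x82 (blk 16, set 0) → VC-HIT  vc=[12, 24, 20, 6, 26]

MISSES = 7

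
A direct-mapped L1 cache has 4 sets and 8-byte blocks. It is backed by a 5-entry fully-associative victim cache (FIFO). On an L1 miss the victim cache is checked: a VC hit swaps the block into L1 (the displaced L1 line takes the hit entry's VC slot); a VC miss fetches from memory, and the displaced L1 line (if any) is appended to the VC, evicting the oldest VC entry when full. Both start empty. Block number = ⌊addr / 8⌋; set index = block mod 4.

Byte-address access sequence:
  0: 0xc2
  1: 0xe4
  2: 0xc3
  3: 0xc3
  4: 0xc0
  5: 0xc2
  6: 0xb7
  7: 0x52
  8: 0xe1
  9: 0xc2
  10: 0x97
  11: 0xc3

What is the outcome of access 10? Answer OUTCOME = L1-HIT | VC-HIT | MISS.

OUTCOME = MISS

  [0] addr=0xc2 blk=24 s=0: MISS | VC []
  [1] addr=0xe4 blk=28 s=0: MISS | VC [24]
  [2] addr=0xc3 blk=24 s=0: VC-HIT | VC [28]
  [3] addr=0xc3 blk=24 s=0: L1-HIT | VC [28]
  [4] addr=0xc0 blk=24 s=0: L1-HIT | VC [28]
  [5] addr=0xc2 blk=24 s=0: L1-HIT | VC [28]
  [6] addr=0xb7 blk=22 s=2: MISS | VC [28]
  [7] addr=0x52 blk=10 s=2: MISS | VC [28, 22]
  [8] addr=0xe1 blk=28 s=0: VC-HIT | VC [24, 22]
  [9] addr=0xc2 blk=24 s=0: VC-HIT | VC [28, 22]
  [10] addr=0x97 blk=18 s=2: MISS | VC [28, 22, 10]
  [11] addr=0xc3 blk=24 s=0: L1-HIT | VC [28, 22, 10]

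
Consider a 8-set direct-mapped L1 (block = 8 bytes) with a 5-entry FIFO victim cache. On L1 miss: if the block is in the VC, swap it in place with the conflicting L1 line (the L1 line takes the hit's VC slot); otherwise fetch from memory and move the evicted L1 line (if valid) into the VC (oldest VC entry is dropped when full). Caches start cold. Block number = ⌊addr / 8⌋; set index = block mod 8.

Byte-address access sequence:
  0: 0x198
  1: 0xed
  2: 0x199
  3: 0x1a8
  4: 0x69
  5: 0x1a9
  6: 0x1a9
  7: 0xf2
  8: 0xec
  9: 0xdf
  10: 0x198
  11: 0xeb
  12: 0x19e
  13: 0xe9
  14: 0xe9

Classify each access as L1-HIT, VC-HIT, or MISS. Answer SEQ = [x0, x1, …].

  [0] addr=0x198 blk=51 s=3: MISS | VC []
  [1] addr=0xed blk=29 s=5: MISS | VC []
  [2] addr=0x199 blk=51 s=3: L1-HIT | VC []
  [3] addr=0x1a8 blk=53 s=5: MISS | VC [29]
  [4] addr=0x69 blk=13 s=5: MISS | VC [29, 53]
  [5] addr=0x1a9 blk=53 s=5: VC-HIT | VC [29, 13]
  [6] addr=0x1a9 blk=53 s=5: L1-HIT | VC [29, 13]
  [7] addr=0xf2 blk=30 s=6: MISS | VC [29, 13]
  [8] addr=0xec blk=29 s=5: VC-HIT | VC [53, 13]
  [9] addr=0xdf blk=27 s=3: MISS | VC [53, 13, 51]
  [10] addr=0x198 blk=51 s=3: VC-HIT | VC [53, 13, 27]
  [11] addr=0xeb blk=29 s=5: L1-HIT | VC [53, 13, 27]
  [12] addr=0x19e blk=51 s=3: L1-HIT | VC [53, 13, 27]
  [13] addr=0xe9 blk=29 s=5: L1-HIT | VC [53, 13, 27]
  [14] addr=0xe9 blk=29 s=5: L1-HIT | VC [53, 13, 27]

SEQ = [MISS, MISS, L1-HIT, MISS, MISS, VC-HIT, L1-HIT, MISS, VC-HIT, MISS, VC-HIT, L1-HIT, L1-HIT, L1-HIT, L1-HIT]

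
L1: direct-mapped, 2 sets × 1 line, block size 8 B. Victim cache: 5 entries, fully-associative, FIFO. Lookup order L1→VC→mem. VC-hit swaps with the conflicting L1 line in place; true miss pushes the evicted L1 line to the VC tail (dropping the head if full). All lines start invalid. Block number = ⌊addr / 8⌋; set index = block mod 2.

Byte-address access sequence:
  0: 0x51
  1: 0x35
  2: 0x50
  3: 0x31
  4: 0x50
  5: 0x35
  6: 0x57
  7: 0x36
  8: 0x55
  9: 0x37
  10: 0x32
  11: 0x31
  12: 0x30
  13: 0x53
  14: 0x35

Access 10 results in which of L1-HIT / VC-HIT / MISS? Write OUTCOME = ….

OUTCOME = L1-HIT

  [0] addr=0x51 blk=10 s=0: MISS | VC []
  [1] addr=0x35 blk=6 s=0: MISS | VC [10]
  [2] addr=0x50 blk=10 s=0: VC-HIT | VC [6]
  [3] addr=0x31 blk=6 s=0: VC-HIT | VC [10]
  [4] addr=0x50 blk=10 s=0: VC-HIT | VC [6]
  [5] addr=0x35 blk=6 s=0: VC-HIT | VC [10]
  [6] addr=0x57 blk=10 s=0: VC-HIT | VC [6]
  [7] addr=0x36 blk=6 s=0: VC-HIT | VC [10]
  [8] addr=0x55 blk=10 s=0: VC-HIT | VC [6]
  [9] addr=0x37 blk=6 s=0: VC-HIT | VC [10]
  [10] addr=0x32 blk=6 s=0: L1-HIT | VC [10]
  [11] addr=0x31 blk=6 s=0: L1-HIT | VC [10]
  [12] addr=0x30 blk=6 s=0: L1-HIT | VC [10]
  [13] addr=0x53 blk=10 s=0: VC-HIT | VC [6]
  [14] addr=0x35 blk=6 s=0: VC-HIT | VC [10]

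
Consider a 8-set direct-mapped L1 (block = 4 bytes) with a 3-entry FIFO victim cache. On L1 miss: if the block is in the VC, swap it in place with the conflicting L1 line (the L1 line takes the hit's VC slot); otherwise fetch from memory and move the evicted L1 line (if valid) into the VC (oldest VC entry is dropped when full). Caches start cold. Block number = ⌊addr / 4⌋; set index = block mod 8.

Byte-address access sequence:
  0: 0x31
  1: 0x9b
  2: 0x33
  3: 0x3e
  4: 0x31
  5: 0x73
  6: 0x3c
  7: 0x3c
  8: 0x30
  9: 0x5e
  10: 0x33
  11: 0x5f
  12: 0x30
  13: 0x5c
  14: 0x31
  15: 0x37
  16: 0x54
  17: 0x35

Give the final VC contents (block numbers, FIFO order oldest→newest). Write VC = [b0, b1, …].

  [0] addr=0x31 blk=12 s=4: MISS | VC []
  [1] addr=0x9b blk=38 s=6: MISS | VC []
  [2] addr=0x33 blk=12 s=4: L1-HIT | VC []
  [3] addr=0x3e blk=15 s=7: MISS | VC []
  [4] addr=0x31 blk=12 s=4: L1-HIT | VC []
  [5] addr=0x73 blk=28 s=4: MISS | VC [12]
  [6] addr=0x3c blk=15 s=7: L1-HIT | VC [12]
  [7] addr=0x3c blk=15 s=7: L1-HIT | VC [12]
  [8] addr=0x30 blk=12 s=4: VC-HIT | VC [28]
  [9] addr=0x5e blk=23 s=7: MISS | VC [28, 15]
  [10] addr=0x33 blk=12 s=4: L1-HIT | VC [28, 15]
  [11] addr=0x5f blk=23 s=7: L1-HIT | VC [28, 15]
  [12] addr=0x30 blk=12 s=4: L1-HIT | VC [28, 15]
  [13] addr=0x5c blk=23 s=7: L1-HIT | VC [28, 15]
  [14] addr=0x31 blk=12 s=4: L1-HIT | VC [28, 15]
  [15] addr=0x37 blk=13 s=5: MISS | VC [28, 15]
  [16] addr=0x54 blk=21 s=5: MISS | VC [28, 15, 13]
  [17] addr=0x35 blk=13 s=5: VC-HIT | VC [28, 15, 21]

VC = [28, 15, 21]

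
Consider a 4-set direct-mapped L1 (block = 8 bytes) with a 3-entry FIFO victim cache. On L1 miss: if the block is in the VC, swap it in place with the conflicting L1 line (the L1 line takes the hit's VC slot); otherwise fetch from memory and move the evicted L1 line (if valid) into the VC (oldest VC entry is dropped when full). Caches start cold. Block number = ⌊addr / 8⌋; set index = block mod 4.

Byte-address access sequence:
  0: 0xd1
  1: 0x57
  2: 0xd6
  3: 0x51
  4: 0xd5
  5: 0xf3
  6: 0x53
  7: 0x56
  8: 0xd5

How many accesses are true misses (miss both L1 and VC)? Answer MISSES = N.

  [0] addr=0xd1 blk=26 s=2: MISS | VC []
  [1] addr=0x57 blk=10 s=2: MISS | VC [26]
  [2] addr=0xd6 blk=26 s=2: VC-HIT | VC [10]
  [3] addr=0x51 blk=10 s=2: VC-HIT | VC [26]
  [4] addr=0xd5 blk=26 s=2: VC-HIT | VC [10]
  [5] addr=0xf3 blk=30 s=2: MISS | VC [10, 26]
  [6] addr=0x53 blk=10 s=2: VC-HIT | VC [30, 26]
  [7] addr=0x56 blk=10 s=2: L1-HIT | VC [30, 26]
  [8] addr=0xd5 blk=26 s=2: VC-HIT | VC [30, 10]

MISSES = 3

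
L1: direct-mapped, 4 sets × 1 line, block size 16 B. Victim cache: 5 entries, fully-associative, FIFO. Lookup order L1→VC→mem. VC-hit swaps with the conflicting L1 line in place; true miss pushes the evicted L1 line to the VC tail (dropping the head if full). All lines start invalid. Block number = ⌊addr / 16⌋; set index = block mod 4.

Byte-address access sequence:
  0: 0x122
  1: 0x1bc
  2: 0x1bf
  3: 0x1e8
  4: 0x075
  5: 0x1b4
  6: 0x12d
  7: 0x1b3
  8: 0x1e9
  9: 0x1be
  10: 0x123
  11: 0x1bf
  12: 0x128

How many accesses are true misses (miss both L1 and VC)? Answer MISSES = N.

MISSES = 4

#0 0x122→b18/s2 MISS; vc=[]
#1 0x1bc→b27/s3 MISS; vc=[]
#2 0x1bf→b27/s3 L1-HIT; vc=[]
#3 0x1e8→b30/s2 MISS; vc=[18]
#4 0x75→b7/s3 MISS; vc=[18,27]
#5 0x1b4→b27/s3 VC-HIT; vc=[18,7]
#6 0x12d→b18/s2 VC-HIT; vc=[30,7]
#7 0x1b3→b27/s3 L1-HIT; vc=[30,7]
#8 0x1e9→b30/s2 VC-HIT; vc=[18,7]
#9 0x1be→b27/s3 L1-HIT; vc=[18,7]
#10 0x123→b18/s2 VC-HIT; vc=[30,7]
#11 0x1bf→b27/s3 L1-HIT; vc=[30,7]
#12 0x128→b18/s2 L1-HIT; vc=[30,7]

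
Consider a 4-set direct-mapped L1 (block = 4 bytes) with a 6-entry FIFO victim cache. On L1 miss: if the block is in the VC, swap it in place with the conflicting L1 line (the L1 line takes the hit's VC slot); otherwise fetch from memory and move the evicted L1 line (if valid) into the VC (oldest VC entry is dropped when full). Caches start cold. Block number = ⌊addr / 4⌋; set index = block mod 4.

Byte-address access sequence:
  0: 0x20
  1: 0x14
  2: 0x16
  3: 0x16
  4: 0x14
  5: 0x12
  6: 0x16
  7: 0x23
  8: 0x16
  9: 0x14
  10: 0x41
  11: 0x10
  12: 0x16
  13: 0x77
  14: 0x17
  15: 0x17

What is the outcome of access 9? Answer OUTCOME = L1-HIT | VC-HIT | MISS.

#0 0x20→b8/s0 MISS; vc=[]
#1 0x14→b5/s1 MISS; vc=[]
#2 0x16→b5/s1 L1-HIT; vc=[]
#3 0x16→b5/s1 L1-HIT; vc=[]
#4 0x14→b5/s1 L1-HIT; vc=[]
#5 0x12→b4/s0 MISS; vc=[8]
#6 0x16→b5/s1 L1-HIT; vc=[8]
#7 0x23→b8/s0 VC-HIT; vc=[4]
#8 0x16→b5/s1 L1-HIT; vc=[4]
#9 0x14→b5/s1 L1-HIT; vc=[4]
#10 0x41→b16/s0 MISS; vc=[4,8]
#11 0x10→b4/s0 VC-HIT; vc=[16,8]
#12 0x16→b5/s1 L1-HIT; vc=[16,8]
#13 0x77→b29/s1 MISS; vc=[16,8,5]
#14 0x17→b5/s1 VC-HIT; vc=[16,8,29]
#15 0x17→b5/s1 L1-HIT; vc=[16,8,29]

OUTCOME = L1-HIT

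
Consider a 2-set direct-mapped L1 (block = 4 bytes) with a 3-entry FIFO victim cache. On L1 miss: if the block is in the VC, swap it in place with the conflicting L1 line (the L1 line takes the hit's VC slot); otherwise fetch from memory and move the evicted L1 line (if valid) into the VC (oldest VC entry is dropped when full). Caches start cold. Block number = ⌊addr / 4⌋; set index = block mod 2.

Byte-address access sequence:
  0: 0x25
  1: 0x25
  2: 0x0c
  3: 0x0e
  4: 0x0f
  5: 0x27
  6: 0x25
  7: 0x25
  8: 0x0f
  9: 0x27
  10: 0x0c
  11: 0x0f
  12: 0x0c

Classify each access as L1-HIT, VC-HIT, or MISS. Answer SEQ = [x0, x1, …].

  [0] addr=0x25 blk=9 s=1: MISS | VC []
  [1] addr=0x25 blk=9 s=1: L1-HIT | VC []
  [2] addr=0xc blk=3 s=1: MISS | VC [9]
  [3] addr=0xe blk=3 s=1: L1-HIT | VC [9]
  [4] addr=0xf blk=3 s=1: L1-HIT | VC [9]
  [5] addr=0x27 blk=9 s=1: VC-HIT | VC [3]
  [6] addr=0x25 blk=9 s=1: L1-HIT | VC [3]
  [7] addr=0x25 blk=9 s=1: L1-HIT | VC [3]
  [8] addr=0xf blk=3 s=1: VC-HIT | VC [9]
  [9] addr=0x27 blk=9 s=1: VC-HIT | VC [3]
  [10] addr=0xc blk=3 s=1: VC-HIT | VC [9]
  [11] addr=0xf blk=3 s=1: L1-HIT | VC [9]
  [12] addr=0xc blk=3 s=1: L1-HIT | VC [9]

SEQ = [MISS, L1-HIT, MISS, L1-HIT, L1-HIT, VC-HIT, L1-HIT, L1-HIT, VC-HIT, VC-HIT, VC-HIT, L1-HIT, L1-HIT]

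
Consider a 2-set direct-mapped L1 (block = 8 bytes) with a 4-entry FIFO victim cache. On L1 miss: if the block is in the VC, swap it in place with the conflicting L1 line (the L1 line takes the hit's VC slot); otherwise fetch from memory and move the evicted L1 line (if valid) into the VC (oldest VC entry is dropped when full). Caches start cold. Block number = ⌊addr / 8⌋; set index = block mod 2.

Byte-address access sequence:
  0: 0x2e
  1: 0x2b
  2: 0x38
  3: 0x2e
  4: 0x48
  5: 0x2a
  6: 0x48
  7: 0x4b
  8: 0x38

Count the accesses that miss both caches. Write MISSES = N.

MISSES = 3

  [0] addr=0x2e blk=5 s=1: MISS | VC []
  [1] addr=0x2b blk=5 s=1: L1-HIT | VC []
  [2] addr=0x38 blk=7 s=1: MISS | VC [5]
  [3] addr=0x2e blk=5 s=1: VC-HIT | VC [7]
  [4] addr=0x48 blk=9 s=1: MISS | VC [7, 5]
  [5] addr=0x2a blk=5 s=1: VC-HIT | VC [7, 9]
  [6] addr=0x48 blk=9 s=1: VC-HIT | VC [7, 5]
  [7] addr=0x4b blk=9 s=1: L1-HIT | VC [7, 5]
  [8] addr=0x38 blk=7 s=1: VC-HIT | VC [9, 5]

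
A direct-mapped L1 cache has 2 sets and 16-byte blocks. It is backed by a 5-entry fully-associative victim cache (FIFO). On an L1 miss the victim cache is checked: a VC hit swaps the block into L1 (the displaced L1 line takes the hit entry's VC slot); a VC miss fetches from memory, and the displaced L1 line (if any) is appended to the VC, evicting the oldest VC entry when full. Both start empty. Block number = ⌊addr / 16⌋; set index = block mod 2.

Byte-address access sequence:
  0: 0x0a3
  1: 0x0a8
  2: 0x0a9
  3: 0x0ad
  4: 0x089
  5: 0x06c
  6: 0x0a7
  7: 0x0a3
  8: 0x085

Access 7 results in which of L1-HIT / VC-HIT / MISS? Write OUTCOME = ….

OUTCOME = L1-HIT

0: 0xa3 (blk 10, set 0) → MISS  vc=[]
1: 0xa8 (blk 10, set 0) → L1-HIT  vc=[]
2: 0xa9 (blk 10, set 0) → L1-HIT  vc=[]
3: 0xad (blk 10, set 0) → L1-HIT  vc=[]
4: 0x89 (blk 8, set 0) → MISS  vc=[10]
5: 0x6c (blk 6, set 0) → MISS  vc=[10, 8]
6: 0xa7 (blk 10, set 0) → VC-HIT  vc=[6, 8]
7: 0xa3 (blk 10, set 0) → L1-HIT  vc=[6, 8]
8: 0x85 (blk 8, set 0) → VC-HIT  vc=[6, 10]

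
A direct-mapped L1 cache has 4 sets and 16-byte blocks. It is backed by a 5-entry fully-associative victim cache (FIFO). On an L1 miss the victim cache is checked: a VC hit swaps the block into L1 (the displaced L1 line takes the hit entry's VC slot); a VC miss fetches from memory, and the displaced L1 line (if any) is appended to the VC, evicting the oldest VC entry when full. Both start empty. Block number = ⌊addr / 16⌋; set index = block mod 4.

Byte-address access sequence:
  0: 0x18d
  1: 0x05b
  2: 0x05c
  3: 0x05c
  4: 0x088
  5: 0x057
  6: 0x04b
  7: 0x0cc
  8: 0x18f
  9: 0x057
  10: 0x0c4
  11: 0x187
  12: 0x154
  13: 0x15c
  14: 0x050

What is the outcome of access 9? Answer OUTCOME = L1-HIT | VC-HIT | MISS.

  [0] addr=0x18d blk=24 s=0: MISS | VC []
  [1] addr=0x5b blk=5 s=1: MISS | VC []
  [2] addr=0x5c blk=5 s=1: L1-HIT | VC []
  [3] addr=0x5c blk=5 s=1: L1-HIT | VC []
  [4] addr=0x88 blk=8 s=0: MISS | VC [24]
  [5] addr=0x57 blk=5 s=1: L1-HIT | VC [24]
  [6] addr=0x4b blk=4 s=0: MISS | VC [24, 8]
  [7] addr=0xcc blk=12 s=0: MISS | VC [24, 8, 4]
  [8] addr=0x18f blk=24 s=0: VC-HIT | VC [12, 8, 4]
  [9] addr=0x57 blk=5 s=1: L1-HIT | VC [12, 8, 4]
  [10] addr=0xc4 blk=12 s=0: VC-HIT | VC [24, 8, 4]
  [11] addr=0x187 blk=24 s=0: VC-HIT | VC [12, 8, 4]
  [12] addr=0x154 blk=21 s=1: MISS | VC [12, 8, 4, 5]
  [13] addr=0x15c blk=21 s=1: L1-HIT | VC [12, 8, 4, 5]
  [14] addr=0x50 blk=5 s=1: VC-HIT | VC [12, 8, 4, 21]

OUTCOME = L1-HIT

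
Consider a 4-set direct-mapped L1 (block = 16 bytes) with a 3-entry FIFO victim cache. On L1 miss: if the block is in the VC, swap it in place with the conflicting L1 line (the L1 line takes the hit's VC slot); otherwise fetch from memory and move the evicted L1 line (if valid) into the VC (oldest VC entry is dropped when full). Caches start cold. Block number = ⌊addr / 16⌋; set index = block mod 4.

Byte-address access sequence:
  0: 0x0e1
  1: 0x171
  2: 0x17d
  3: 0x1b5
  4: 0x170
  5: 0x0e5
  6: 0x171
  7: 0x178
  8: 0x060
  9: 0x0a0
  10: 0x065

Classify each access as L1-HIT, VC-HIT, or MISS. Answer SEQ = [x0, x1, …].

SEQ = [MISS, MISS, L1-HIT, MISS, VC-HIT, L1-HIT, L1-HIT, L1-HIT, MISS, MISS, VC-HIT]

#0 0xe1→b14/s2 MISS; vc=[]
#1 0x171→b23/s3 MISS; vc=[]
#2 0x17d→b23/s3 L1-HIT; vc=[]
#3 0x1b5→b27/s3 MISS; vc=[23]
#4 0x170→b23/s3 VC-HIT; vc=[27]
#5 0xe5→b14/s2 L1-HIT; vc=[27]
#6 0x171→b23/s3 L1-HIT; vc=[27]
#7 0x178→b23/s3 L1-HIT; vc=[27]
#8 0x60→b6/s2 MISS; vc=[27,14]
#9 0xa0→b10/s2 MISS; vc=[27,14,6]
#10 0x65→b6/s2 VC-HIT; vc=[27,14,10]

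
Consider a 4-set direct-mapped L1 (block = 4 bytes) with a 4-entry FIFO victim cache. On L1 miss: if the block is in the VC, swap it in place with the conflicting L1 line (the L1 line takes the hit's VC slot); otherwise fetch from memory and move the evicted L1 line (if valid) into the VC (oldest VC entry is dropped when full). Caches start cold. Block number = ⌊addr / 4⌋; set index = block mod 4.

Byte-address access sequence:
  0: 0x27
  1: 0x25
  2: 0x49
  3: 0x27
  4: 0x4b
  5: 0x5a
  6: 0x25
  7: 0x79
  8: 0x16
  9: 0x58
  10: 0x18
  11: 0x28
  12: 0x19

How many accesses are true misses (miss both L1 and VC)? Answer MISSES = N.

MISSES = 7

0: 0x27 (blk 9, set 1) → MISS  vc=[]
1: 0x25 (blk 9, set 1) → L1-HIT  vc=[]
2: 0x49 (blk 18, set 2) → MISS  vc=[]
3: 0x27 (blk 9, set 1) → L1-HIT  vc=[]
4: 0x4b (blk 18, set 2) → L1-HIT  vc=[]
5: 0x5a (blk 22, set 2) → MISS  vc=[18]
6: 0x25 (blk 9, set 1) → L1-HIT  vc=[18]
7: 0x79 (blk 30, set 2) → MISS  vc=[18, 22]
8: 0x16 (blk 5, set 1) → MISS  vc=[18, 22, 9]
9: 0x58 (blk 22, set 2) → VC-HIT  vc=[18, 30, 9]
10: 0x18 (blk 6, set 2) → MISS  vc=[18, 30, 9, 22]
11: 0x28 (blk 10, set 2) → MISS  vc=[30, 9, 22, 6]
12: 0x19 (blk 6, set 2) → VC-HIT  vc=[30, 9, 22, 10]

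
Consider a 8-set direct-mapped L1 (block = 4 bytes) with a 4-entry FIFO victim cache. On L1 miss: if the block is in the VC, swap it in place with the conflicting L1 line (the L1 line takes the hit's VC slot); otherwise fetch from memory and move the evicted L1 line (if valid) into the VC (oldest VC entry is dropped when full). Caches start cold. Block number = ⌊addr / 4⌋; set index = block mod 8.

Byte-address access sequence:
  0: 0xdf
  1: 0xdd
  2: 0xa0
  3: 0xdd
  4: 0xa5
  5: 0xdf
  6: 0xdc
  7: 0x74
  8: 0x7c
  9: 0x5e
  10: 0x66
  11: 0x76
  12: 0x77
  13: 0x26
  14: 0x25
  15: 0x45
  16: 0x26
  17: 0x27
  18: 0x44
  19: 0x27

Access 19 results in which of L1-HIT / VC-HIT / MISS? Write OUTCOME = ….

OUTCOME = VC-HIT

0: 0xdf (blk 55, set 7) → MISS  vc=[]
1: 0xdd (blk 55, set 7) → L1-HIT  vc=[]
2: 0xa0 (blk 40, set 0) → MISS  vc=[]
3: 0xdd (blk 55, set 7) → L1-HIT  vc=[]
4: 0xa5 (blk 41, set 1) → MISS  vc=[]
5: 0xdf (blk 55, set 7) → L1-HIT  vc=[]
6: 0xdc (blk 55, set 7) → L1-HIT  vc=[]
7: 0x74 (blk 29, set 5) → MISS  vc=[]
8: 0x7c (blk 31, set 7) → MISS  vc=[55]
9: 0x5e (blk 23, set 7) → MISS  vc=[55, 31]
10: 0x66 (blk 25, set 1) → MISS  vc=[55, 31, 41]
11: 0x76 (blk 29, set 5) → L1-HIT  vc=[55, 31, 41]
12: 0x77 (blk 29, set 5) → L1-HIT  vc=[55, 31, 41]
13: 0x26 (blk 9, set 1) → MISS  vc=[55, 31, 41, 25]
14: 0x25 (blk 9, set 1) → L1-HIT  vc=[55, 31, 41, 25]
15: 0x45 (blk 17, set 1) → MISS  vc=[31, 41, 25, 9]
16: 0x26 (blk 9, set 1) → VC-HIT  vc=[31, 41, 25, 17]
17: 0x27 (blk 9, set 1) → L1-HIT  vc=[31, 41, 25, 17]
18: 0x44 (blk 17, set 1) → VC-HIT  vc=[31, 41, 25, 9]
19: 0x27 (blk 9, set 1) → VC-HIT  vc=[31, 41, 25, 17]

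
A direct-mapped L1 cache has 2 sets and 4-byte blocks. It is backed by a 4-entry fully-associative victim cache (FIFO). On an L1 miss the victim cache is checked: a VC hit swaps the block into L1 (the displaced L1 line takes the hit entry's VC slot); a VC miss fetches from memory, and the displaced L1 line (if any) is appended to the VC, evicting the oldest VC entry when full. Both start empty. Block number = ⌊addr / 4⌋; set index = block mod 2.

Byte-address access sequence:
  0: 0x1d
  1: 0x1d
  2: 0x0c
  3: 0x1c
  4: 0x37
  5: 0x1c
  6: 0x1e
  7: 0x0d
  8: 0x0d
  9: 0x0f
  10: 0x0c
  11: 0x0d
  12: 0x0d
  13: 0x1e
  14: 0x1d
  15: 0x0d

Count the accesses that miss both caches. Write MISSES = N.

MISSES = 3

  [0] addr=0x1d blk=7 s=1: MISS | VC []
  [1] addr=0x1d blk=7 s=1: L1-HIT | VC []
  [2] addr=0xc blk=3 s=1: MISS | VC [7]
  [3] addr=0x1c blk=7 s=1: VC-HIT | VC [3]
  [4] addr=0x37 blk=13 s=1: MISS | VC [3, 7]
  [5] addr=0x1c blk=7 s=1: VC-HIT | VC [3, 13]
  [6] addr=0x1e blk=7 s=1: L1-HIT | VC [3, 13]
  [7] addr=0xd blk=3 s=1: VC-HIT | VC [7, 13]
  [8] addr=0xd blk=3 s=1: L1-HIT | VC [7, 13]
  [9] addr=0xf blk=3 s=1: L1-HIT | VC [7, 13]
  [10] addr=0xc blk=3 s=1: L1-HIT | VC [7, 13]
  [11] addr=0xd blk=3 s=1: L1-HIT | VC [7, 13]
  [12] addr=0xd blk=3 s=1: L1-HIT | VC [7, 13]
  [13] addr=0x1e blk=7 s=1: VC-HIT | VC [3, 13]
  [14] addr=0x1d blk=7 s=1: L1-HIT | VC [3, 13]
  [15] addr=0xd blk=3 s=1: VC-HIT | VC [7, 13]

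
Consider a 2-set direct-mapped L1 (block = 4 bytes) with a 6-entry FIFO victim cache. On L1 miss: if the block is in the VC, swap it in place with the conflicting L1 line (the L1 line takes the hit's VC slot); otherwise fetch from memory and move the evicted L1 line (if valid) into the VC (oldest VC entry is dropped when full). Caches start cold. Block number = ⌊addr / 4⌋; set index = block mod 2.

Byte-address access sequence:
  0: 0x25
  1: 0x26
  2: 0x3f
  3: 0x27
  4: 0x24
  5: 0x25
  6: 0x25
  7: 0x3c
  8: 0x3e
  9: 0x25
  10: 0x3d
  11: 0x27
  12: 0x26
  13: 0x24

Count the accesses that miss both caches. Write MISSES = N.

#0 0x25→b9/s1 MISS; vc=[]
#1 0x26→b9/s1 L1-HIT; vc=[]
#2 0x3f→b15/s1 MISS; vc=[9]
#3 0x27→b9/s1 VC-HIT; vc=[15]
#4 0x24→b9/s1 L1-HIT; vc=[15]
#5 0x25→b9/s1 L1-HIT; vc=[15]
#6 0x25→b9/s1 L1-HIT; vc=[15]
#7 0x3c→b15/s1 VC-HIT; vc=[9]
#8 0x3e→b15/s1 L1-HIT; vc=[9]
#9 0x25→b9/s1 VC-HIT; vc=[15]
#10 0x3d→b15/s1 VC-HIT; vc=[9]
#11 0x27→b9/s1 VC-HIT; vc=[15]
#12 0x26→b9/s1 L1-HIT; vc=[15]
#13 0x24→b9/s1 L1-HIT; vc=[15]

MISSES = 2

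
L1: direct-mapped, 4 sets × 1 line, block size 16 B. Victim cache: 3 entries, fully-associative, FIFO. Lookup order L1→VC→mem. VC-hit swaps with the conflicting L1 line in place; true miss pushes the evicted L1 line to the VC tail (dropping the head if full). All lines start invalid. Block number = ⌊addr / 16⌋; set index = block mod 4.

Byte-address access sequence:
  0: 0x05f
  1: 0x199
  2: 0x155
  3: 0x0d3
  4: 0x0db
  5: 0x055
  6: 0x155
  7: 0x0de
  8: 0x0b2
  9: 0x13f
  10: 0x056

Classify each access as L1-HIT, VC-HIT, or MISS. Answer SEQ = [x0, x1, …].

SEQ = [MISS, MISS, MISS, MISS, L1-HIT, VC-HIT, VC-HIT, VC-HIT, MISS, MISS, VC-HIT]

#0 0x5f→b5/s1 MISS; vc=[]
#1 0x199→b25/s1 MISS; vc=[5]
#2 0x155→b21/s1 MISS; vc=[5,25]
#3 0xd3→b13/s1 MISS; vc=[5,25,21]
#4 0xdb→b13/s1 L1-HIT; vc=[5,25,21]
#5 0x55→b5/s1 VC-HIT; vc=[13,25,21]
#6 0x155→b21/s1 VC-HIT; vc=[13,25,5]
#7 0xde→b13/s1 VC-HIT; vc=[21,25,5]
#8 0xb2→b11/s3 MISS; vc=[21,25,5]
#9 0x13f→b19/s3 MISS; vc=[25,5,11]
#10 0x56→b5/s1 VC-HIT; vc=[25,13,11]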